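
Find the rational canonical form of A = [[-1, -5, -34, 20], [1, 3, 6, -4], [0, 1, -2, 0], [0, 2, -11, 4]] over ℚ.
R = [[0, 0, 0, 16], [1, 0, 0, -4], [0, 1, 0, 0], [0, 0, 1, 4]]

The invariant factors of A (the non-unit diagonal entries of the Smith normal form of xI - A over ℚ[x]) are (x - 4)(x^3 + 4), each dividing the next. The characteristic polynomial is their product, (x - 4)(x^3 + 4).

The rational canonical form is the block-diagonal matrix of companion matrices C(f_i):
R = [[0, 0, 0, 16], [1, 0, 0, -4], [0, 1, 0, 0], [0, 0, 1, 4]].

Note the characteristic polynomial does not split into linear factors over ℚ, so A has no Jordan form over ℚ; the rational canonical form exists over any field.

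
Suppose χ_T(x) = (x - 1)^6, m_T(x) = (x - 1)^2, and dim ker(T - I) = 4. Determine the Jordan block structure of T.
Jordan blocks: (1, 2), (1, 2), (1, 1), (1, 1)

λ = 1: algebraic multiplicity 6 (exponent in χ_T), largest block size 2 (exponent in m_T), 4 blocks (geometric multiplicity). These force block sizes [2, 2, 1, 1].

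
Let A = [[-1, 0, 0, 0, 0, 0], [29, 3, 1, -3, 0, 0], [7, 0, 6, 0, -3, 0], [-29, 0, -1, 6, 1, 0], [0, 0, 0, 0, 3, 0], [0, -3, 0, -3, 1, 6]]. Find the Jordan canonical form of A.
The characteristic polynomial is det(xI - A) = (x - 6)^3(x - 3)^2(x + 1), so the eigenvalues are -1 (algebraic multiplicity 1), 3 (algebraic multiplicity 2), 6 (algebraic multiplicity 3).

For λ = -1: algebraic multiplicity 1 gives one 1×1 block.

For λ = 3: rank(A - 3I) = 5, rank((A - 3I)^2) = 4. The eigenspace has dimension 6 - 5 = 1, so there is 1 Jordan block; the rank sequence gives block sizes [2].

For λ = 6: rank(A - 6I) = 4, rank((A - 6I)^2) = 3. The eigenspace has dimension 6 - 4 = 2, so there are 2 Jordan blocks; the rank sequence gives block sizes [2, 1].

Assembling the blocks gives the Jordan form J above.

J = [[-1, 0, 0, 0, 0, 0], [0, 3, 1, 0, 0, 0], [0, 0, 3, 0, 0, 0], [0, 0, 0, 6, 1, 0], [0, 0, 0, 0, 6, 0], [0, 0, 0, 0, 0, 6]]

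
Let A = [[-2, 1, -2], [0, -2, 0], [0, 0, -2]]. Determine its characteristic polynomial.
χ_A(x) = (x + 2)^3

xI - A = [[x + 2, -1, 2], [0, x + 2, 0], [0, 0, x + 2]].

Expanding det(xI - A) along the first row:
det(xI - A) = + (x + 2)·det([[x + 2, 0], [0, x + 2]]) - (-1)·det([[0, 0], [0, x + 2]]) + (2)·det([[0, x + 2], [0, 0]]).

Evaluating gives χ_A(x) = x^3 + 6x^2 + 12x + 8 = (x + 2)^3.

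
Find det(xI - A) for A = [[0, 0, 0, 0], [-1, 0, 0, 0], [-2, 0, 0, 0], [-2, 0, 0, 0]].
χ_A(x) = x^4

xI - A = [[x, 0, 0, 0], [1, x, 0, 0], [2, 0, x, 0], [2, 0, 0, x]].

Expanding det(xI - A) along the first row:
det(xI - A) = + (x)·det([[x, 0, 0], [0, x, 0], [0, 0, x]]) - (0)·det([[1, 0, 0], [2, x, 0], [2, 0, x]]) + (0)·det([[1, x, 0], [2, 0, 0], [2, 0, x]]) - (0)·det([[1, x, 0], [2, 0, x], [2, 0, 0]]).

Evaluating gives χ_A(x) = x^4.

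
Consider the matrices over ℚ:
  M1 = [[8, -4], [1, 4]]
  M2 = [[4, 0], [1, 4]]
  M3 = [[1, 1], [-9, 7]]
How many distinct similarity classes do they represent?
Characteristic polynomials: χ_{M1} = (x - 6)^2, χ_{M2} = (x - 4)^2, χ_{M3} = (x - 4)^2.

{M1}: invariant factors (x - 6)^2.

{M2, M3}: invariant factors (x - 4)^2.

Matrices are similar if and only if their invariant-factor lists agree; the partition into similarity classes is {M1}, {M2, M3}.

2 classes: {M1}, {M2, M3}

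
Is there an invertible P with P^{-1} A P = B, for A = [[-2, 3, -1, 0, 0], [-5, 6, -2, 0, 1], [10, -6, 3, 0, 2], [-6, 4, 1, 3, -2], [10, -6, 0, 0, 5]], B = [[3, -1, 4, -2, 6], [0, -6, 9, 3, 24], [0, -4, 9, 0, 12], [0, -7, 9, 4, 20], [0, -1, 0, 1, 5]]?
Two matrices over a field are similar if and only if they have the same invariant factors.

Both A and B have characteristic polynomial (x - 3)^5 and minimal polynomial (x - 3)^3. Computing further, both have invariant factors (x - 3)^2, (x - 3)^3. Hence A and B are similar.

Yes.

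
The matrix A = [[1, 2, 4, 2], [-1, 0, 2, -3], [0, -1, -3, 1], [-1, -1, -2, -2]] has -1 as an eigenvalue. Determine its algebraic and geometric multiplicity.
algebraic multiplicity 4, geometric multiplicity 2

The characteristic polynomial is (x + 1)^4, so the factor x + 1 appears with exponent 4: the algebraic multiplicity is 4.

rank(A + I) = 2, so the eigenspace has dimension 4 - 2 = 2: the geometric multiplicity is 2.

Since 2 < 4, A is not diagonalizable.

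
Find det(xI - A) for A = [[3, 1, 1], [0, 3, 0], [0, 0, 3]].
χ_A(x) = (x - 3)^3

xI - A = [[x - 3, -1, -1], [0, x - 3, 0], [0, 0, x - 3]].

Expanding det(xI - A) along the first row:
det(xI - A) = + (x - 3)·det([[x - 3, 0], [0, x - 3]]) - (-1)·det([[0, 0], [0, x - 3]]) + (-1)·det([[0, x - 3], [0, 0]]).

Evaluating gives χ_A(x) = x^3 - 9x^2 + 27x - 27 = (x - 3)^3.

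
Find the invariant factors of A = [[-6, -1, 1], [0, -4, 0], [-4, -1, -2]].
The Jordan structure of A has elementary divisors (x + 4)^3. Arranging the block sizes at each eigenvalue in decreasing order and taking row products gives the invariant factors.

Invariant factors (smallest first, each dividing the next): (x + 4)^3.

Check: the last factor (x + 4)^3 is the minimal polynomial, and the product (x + 4)^3 is the characteristic polynomial.

(x + 4)^3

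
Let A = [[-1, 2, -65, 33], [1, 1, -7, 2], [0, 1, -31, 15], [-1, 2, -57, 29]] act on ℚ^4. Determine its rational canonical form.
R = [[0, 0, 0, 4], [1, 0, 0, -12], [0, 1, 0, 11], [0, 0, 1, -2]]

The invariant factors of A (the non-unit diagonal entries of the Smith normal form of xI - A over ℚ[x]) are (x - 1)^2(x^2 + 4x - 4), each dividing the next. The characteristic polynomial is their product, (x - 1)^2(x^2 + 4x - 4).

The rational canonical form is the block-diagonal matrix of companion matrices C(f_i):
R = [[0, 0, 0, 4], [1, 0, 0, -12], [0, 1, 0, 11], [0, 0, 1, -2]].

Note the characteristic polynomial does not split into linear factors over ℚ, so A has no Jordan form over ℚ; the rational canonical form exists over any field.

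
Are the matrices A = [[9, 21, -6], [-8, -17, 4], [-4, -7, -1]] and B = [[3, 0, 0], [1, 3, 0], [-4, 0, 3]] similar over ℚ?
No.

trace(A) = -9 but trace(B) = 9. The trace is a similarity invariant, so A and B are not similar.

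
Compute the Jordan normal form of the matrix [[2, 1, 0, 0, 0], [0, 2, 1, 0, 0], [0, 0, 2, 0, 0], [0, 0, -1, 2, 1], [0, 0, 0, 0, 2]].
J = [[2, 1, 0, 0, 0], [0, 2, 1, 0, 0], [0, 0, 2, 0, 0], [0, 0, 0, 2, 1], [0, 0, 0, 0, 2]]

The characteristic polynomial is det(xI - A) = (x - 2)^5, so the eigenvalues are 2 (algebraic multiplicity 5).

For λ = 2: rank(A - 2I) = 3, rank((A - 2I)^2) = 1, rank((A - 2I)^3) = 0. The eigenspace has dimension 5 - 3 = 2, so there are 2 Jordan blocks; the rank sequence gives block sizes [3, 2].

Assembling the blocks gives the Jordan form J above.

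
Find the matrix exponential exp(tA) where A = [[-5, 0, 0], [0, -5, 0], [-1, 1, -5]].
A has Jordan form J = [[-5, 1, 0], [0, -5, 0], [0, 0, -5]] with A = PJP^{-1}, so e^{tA} = P e^{tJ} P^{-1}.

For a Jordan block J_k(λ), e^{tJ_k(λ)} = e^{λt} · (I + tN + t^2 N^2/2! + ... + t^{k-1} N^{k-1}/(k-1)!) where N is the nilpotent superdiagonal part.

Assembling the blocks and conjugating back gives the entries of e^{tA} as shown above.

e^{tA} = [[e^{-5*t}, 0, 0], [0, e^{-5*t}, 0], [-t*e^{-5*t}, t*e^{-5*t}, e^{-5*t}]]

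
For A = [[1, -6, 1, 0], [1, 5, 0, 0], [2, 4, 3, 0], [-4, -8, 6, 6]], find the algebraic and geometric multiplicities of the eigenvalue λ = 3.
The characteristic polynomial is (x - 6)(x - 3)^3, so the factor x - 3 appears with exponent 3: the algebraic multiplicity is 3.

rank(A - 3I) = 3, so the eigenspace has dimension 4 - 3 = 1: the geometric multiplicity is 1.

Since 1 < 3, A is not diagonalizable.

algebraic multiplicity 3, geometric multiplicity 1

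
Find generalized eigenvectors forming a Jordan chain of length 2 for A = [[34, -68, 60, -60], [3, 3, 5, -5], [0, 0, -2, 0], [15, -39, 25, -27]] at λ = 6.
We seek v_1 ∈ ker((A - 6I)^2) \ ker(A - 6I), then set v_{i+1} = (A - 6I) v_i.

One such chain is v_1 = [[2, 0, 0, 1]]^T, v_2 = [[-4, 1, 0, -3]]^T. Check: (A - 6I) v_2 = [[0, 0, 0, 0]]^T = 0.

v_1 = [[2, 0, 0, 1]]^T, v_2 = [[-4, 1, 0, -3]]^T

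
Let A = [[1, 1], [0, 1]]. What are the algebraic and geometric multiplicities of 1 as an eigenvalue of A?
algebraic multiplicity 2, geometric multiplicity 1

The characteristic polynomial is (x - 1)^2, so the factor x - 1 appears with exponent 2: the algebraic multiplicity is 2.

rank(A - I) = 1, so the eigenspace has dimension 2 - 1 = 1: the geometric multiplicity is 1.

Since 1 < 2, A is not diagonalizable.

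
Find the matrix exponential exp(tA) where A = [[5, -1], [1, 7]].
e^{tA} = [[(1 - t)*e^{6*t}, -t*e^{6*t}], [t*e^{6*t}, (t + 1)*e^{6*t}]]

A has Jordan form J = [[6, 1], [0, 6]] with A = PJP^{-1}, so e^{tA} = P e^{tJ} P^{-1}.

For a Jordan block J_k(λ), e^{tJ_k(λ)} = e^{λt} · (I + tN + t^2 N^2/2! + ... + t^{k-1} N^{k-1}/(k-1)!) where N is the nilpotent superdiagonal part.

Assembling the blocks and conjugating back gives the entries of e^{tA} as shown above.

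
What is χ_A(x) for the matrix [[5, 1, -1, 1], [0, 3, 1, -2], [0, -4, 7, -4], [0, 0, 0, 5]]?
χ_A(x) = (x - 5)^4

xI - A = [[x - 5, -1, 1, -1], [0, x - 3, -1, 2], [0, 4, x - 7, 4], [0, 0, 0, x - 5]].

Expanding det(xI - A) along the first row:
det(xI - A) = + (x - 5)·det([[x - 3, -1, 2], [4, x - 7, 4], [0, 0, x - 5]]) - (-1)·det([[0, -1, 2], [0, x - 7, 4], [0, 0, x - 5]]) + (1)·det([[0, x - 3, 2], [0, 4, 4], [0, 0, x - 5]]) - (-1)·det([[0, x - 3, -1], [0, 4, x - 7], [0, 0, 0]]).

Evaluating gives χ_A(x) = x^4 - 20x^3 + 150x^2 - 500x + 625 = (x - 5)^4.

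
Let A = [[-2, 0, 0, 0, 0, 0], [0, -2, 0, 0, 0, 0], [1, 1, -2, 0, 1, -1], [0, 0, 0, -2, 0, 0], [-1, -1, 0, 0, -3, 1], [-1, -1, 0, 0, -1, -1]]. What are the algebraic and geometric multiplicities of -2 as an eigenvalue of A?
algebraic multiplicity 6, geometric multiplicity 5

The characteristic polynomial is (x + 2)^6, so the factor x + 2 appears with exponent 6: the algebraic multiplicity is 6.

rank(A + 2I) = 1, so the eigenspace has dimension 6 - 1 = 5: the geometric multiplicity is 5.

Since 5 < 6, A is not diagonalizable.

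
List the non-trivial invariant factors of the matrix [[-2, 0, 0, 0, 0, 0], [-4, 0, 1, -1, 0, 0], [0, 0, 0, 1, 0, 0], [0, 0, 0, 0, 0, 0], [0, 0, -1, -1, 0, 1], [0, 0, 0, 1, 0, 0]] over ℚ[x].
The Jordan structure of A has elementary divisors (x + 2), x^3, x^2. Arranging the block sizes at each eigenvalue in decreasing order and taking row products gives the invariant factors.

Invariant factors (smallest first, each dividing the next): x^2, x^3(x + 2).

Check: the last factor x^3(x + 2) is the minimal polynomial, and the product x^5(x + 2) is the characteristic polynomial.

x^2, x^3(x + 2)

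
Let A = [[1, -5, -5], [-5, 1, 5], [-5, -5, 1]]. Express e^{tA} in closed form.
A has Jordan form J = [[-4, 0, 0], [0, 1, 0], [0, 0, 6]] with A = PJP^{-1}, so e^{tA} = P e^{tJ} P^{-1}.

For a Jordan block J_k(λ), e^{tJ_k(λ)} = e^{λt} · (I + tN + t^2 N^2/2! + ... + t^{k-1} N^{k-1}/(k-1)!) where N is the nilpotent superdiagonal part.

Assembling the blocks and conjugating back gives the entries of e^{tA} as shown above.

e^{tA} = [[e^{6*t} - e^{t} + e^{-4*t}, -e^{t} + e^{-4*t}, -e^{6*t} + e^{t}], [-e^{6*t} + e^{t}, e^{t}, e^{6*t} - e^{t}], [-e^{t} + e^{-4*t}, -e^{t} + e^{-4*t}, e^{t}]]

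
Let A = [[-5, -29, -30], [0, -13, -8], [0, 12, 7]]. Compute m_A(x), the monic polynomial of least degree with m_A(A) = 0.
The characteristic polynomial factors as (x + 1)(x + 5)^2. The minimal polynomial is ∏(x - λ)^{k_λ} where k_λ is the size of the largest Jordan block at λ.

For λ = -5: rank(A + 5I) = 2, and the largest Jordan block has size 2 (the smallest k with rank((A + 5I)^k) = rank((A + 5I)^(k+1))).
For λ = -1: rank(A + I) = 2, and the largest Jordan block has size 1 (the smallest k with rank((A + I)^k) = rank((A + I)^(k+1))).

So m_A(x) = (x + 1)(x + 5)^2.

m_A(x) = (x + 1)(x + 5)^2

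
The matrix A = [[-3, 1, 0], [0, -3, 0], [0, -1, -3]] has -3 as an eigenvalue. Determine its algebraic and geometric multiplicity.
The characteristic polynomial is (x + 3)^3, so the factor x + 3 appears with exponent 3: the algebraic multiplicity is 3.

rank(A + 3I) = 1, so the eigenspace has dimension 3 - 1 = 2: the geometric multiplicity is 2.

Since 2 < 3, A is not diagonalizable.

algebraic multiplicity 3, geometric multiplicity 2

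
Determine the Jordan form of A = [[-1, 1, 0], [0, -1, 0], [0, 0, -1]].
The characteristic polynomial is det(xI - A) = (x + 1)^3, so the eigenvalues are -1 (algebraic multiplicity 3).

For λ = -1: rank(A + I) = 1, rank((A + I)^2) = 0. The eigenspace has dimension 3 - 1 = 2, so there are 2 Jordan blocks; the rank sequence gives block sizes [2, 1].

Assembling the blocks gives the Jordan form J above.

J = [[-1, 1, 0], [0, -1, 0], [0, 0, -1]]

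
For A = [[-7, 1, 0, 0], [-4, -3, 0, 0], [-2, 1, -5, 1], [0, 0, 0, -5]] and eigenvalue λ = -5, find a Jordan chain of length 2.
v_1 = [[0, 1, 0, 0]]^T, v_2 = [[1, 2, 1, 0]]^T

We seek v_1 ∈ ker((A + 5I)^2) \ ker(A + 5I), then set v_{i+1} = (A + 5I) v_i.

One such chain is v_1 = [[0, 1, 0, 0]]^T, v_2 = [[1, 2, 1, 0]]^T. Check: (A + 5I) v_2 = [[0, 0, 0, 0]]^T = 0.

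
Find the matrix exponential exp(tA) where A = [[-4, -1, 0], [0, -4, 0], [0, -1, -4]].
A has Jordan form J = [[-4, 1, 0], [0, -4, 0], [0, 0, -4]] with A = PJP^{-1}, so e^{tA} = P e^{tJ} P^{-1}.

For a Jordan block J_k(λ), e^{tJ_k(λ)} = e^{λt} · (I + tN + t^2 N^2/2! + ... + t^{k-1} N^{k-1}/(k-1)!) where N is the nilpotent superdiagonal part.

Assembling the blocks and conjugating back gives the entries of e^{tA} as shown above.

e^{tA} = [[e^{-4*t}, -t*e^{-4*t}, 0], [0, e^{-4*t}, 0], [0, -t*e^{-4*t}, e^{-4*t}]]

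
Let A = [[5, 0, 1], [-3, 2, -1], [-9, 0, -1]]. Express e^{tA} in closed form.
e^{tA} = [[(3*t + 1)*e^{2*t}, 0, t*e^{2*t}], [-3*t*e^{2*t}, e^{2*t}, -t*e^{2*t}], [-9*t*e^{2*t}, 0, (1 - 3*t)*e^{2*t}]]

A has Jordan form J = [[2, 1, 0], [0, 2, 0], [0, 0, 2]] with A = PJP^{-1}, so e^{tA} = P e^{tJ} P^{-1}.

For a Jordan block J_k(λ), e^{tJ_k(λ)} = e^{λt} · (I + tN + t^2 N^2/2! + ... + t^{k-1} N^{k-1}/(k-1)!) where N is the nilpotent superdiagonal part.

Assembling the blocks and conjugating back gives the entries of e^{tA} as shown above.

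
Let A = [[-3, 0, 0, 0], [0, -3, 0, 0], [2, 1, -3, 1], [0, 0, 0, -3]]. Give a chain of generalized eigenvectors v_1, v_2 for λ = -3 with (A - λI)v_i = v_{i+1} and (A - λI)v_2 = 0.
We seek v_1 ∈ ker((A + 3I)^2) \ ker(A + 3I), then set v_{i+1} = (A + 3I) v_i.

One such chain is v_1 = [[0, 1, 0, 0]]^T, v_2 = [[0, 0, 1, 0]]^T. Check: (A + 3I) v_2 = [[0, 0, 0, 0]]^T = 0.

v_1 = [[0, 1, 0, 0]]^T, v_2 = [[0, 0, 1, 0]]^T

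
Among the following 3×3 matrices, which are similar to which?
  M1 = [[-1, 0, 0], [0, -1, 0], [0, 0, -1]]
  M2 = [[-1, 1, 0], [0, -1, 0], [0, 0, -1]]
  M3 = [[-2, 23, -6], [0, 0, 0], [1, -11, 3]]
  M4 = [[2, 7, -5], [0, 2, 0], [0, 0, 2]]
Characteristic polynomials: χ_{M1} = (x + 1)^3, χ_{M2} = (x + 1)^3, χ_{M3} = x^2(x - 1), χ_{M4} = (x - 2)^3.

{M1}: invariant factors x + 1, x + 1, x + 1.

{M2}: invariant factors x + 1, (x + 1)^2.

{M3}: invariant factors x^2(x - 1).

{M4}: invariant factors x - 2, (x - 2)^2.

Matrices are similar if and only if their invariant-factor lists agree; the partition into similarity classes is {M1}, {M2}, {M3}, {M4}.

4 classes: {M1}, {M2}, {M3}, {M4}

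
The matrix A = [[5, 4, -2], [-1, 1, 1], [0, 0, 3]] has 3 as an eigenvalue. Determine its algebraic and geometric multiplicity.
The characteristic polynomial is (x - 3)^3, so the factor x - 3 appears with exponent 3: the algebraic multiplicity is 3.

rank(A - 3I) = 1, so the eigenspace has dimension 3 - 1 = 2: the geometric multiplicity is 2.

Since 2 < 3, A is not diagonalizable.

algebraic multiplicity 3, geometric multiplicity 2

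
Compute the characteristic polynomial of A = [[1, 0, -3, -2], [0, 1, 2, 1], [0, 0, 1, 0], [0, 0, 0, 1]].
χ_A(x) = (x - 1)^4

xI - A = [[x - 1, 0, 3, 2], [0, x - 1, -2, -1], [0, 0, x - 1, 0], [0, 0, 0, x - 1]].

Expanding det(xI - A) along the first row:
det(xI - A) = + (x - 1)·det([[x - 1, -2, -1], [0, x - 1, 0], [0, 0, x - 1]]) - (0)·det([[0, -2, -1], [0, x - 1, 0], [0, 0, x - 1]]) + (3)·det([[0, x - 1, -1], [0, 0, 0], [0, 0, x - 1]]) - (2)·det([[0, x - 1, -2], [0, 0, x - 1], [0, 0, 0]]).

Evaluating gives χ_A(x) = x^4 - 4x^3 + 6x^2 - 4x + 1 = (x - 1)^4.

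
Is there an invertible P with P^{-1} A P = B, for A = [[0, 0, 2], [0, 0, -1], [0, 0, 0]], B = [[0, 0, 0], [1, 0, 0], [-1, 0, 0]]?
Yes.

Two matrices over a field are similar if and only if they have the same invariant factors.

Both A and B have characteristic polynomial x^3 and minimal polynomial x^2. Computing further, both have invariant factors x, x^2. Hence A and B are similar.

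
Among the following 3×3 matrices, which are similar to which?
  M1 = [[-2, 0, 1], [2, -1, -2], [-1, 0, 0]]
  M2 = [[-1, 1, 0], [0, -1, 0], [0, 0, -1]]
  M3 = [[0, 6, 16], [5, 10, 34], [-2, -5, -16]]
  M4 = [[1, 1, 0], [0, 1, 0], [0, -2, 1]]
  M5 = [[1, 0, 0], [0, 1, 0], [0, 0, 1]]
4 classes: {M1, M2}, {M3}, {M4}, {M5}

Characteristic polynomials: χ_{M1} = (x + 1)^3, χ_{M2} = (x + 1)^3, χ_{M3} = (x + 2)^3, χ_{M4} = (x - 1)^3, χ_{M5} = (x - 1)^3.

{M1, M2}: invariant factors x + 1, (x + 1)^2.

{M3}: invariant factors (x + 2)^3.

{M4}: invariant factors x - 1, (x - 1)^2.

{M5}: invariant factors x - 1, x - 1, x - 1.

Matrices are similar if and only if their invariant-factor lists agree; the partition into similarity classes is {M1, M2}, {M3}, {M4}, {M5}.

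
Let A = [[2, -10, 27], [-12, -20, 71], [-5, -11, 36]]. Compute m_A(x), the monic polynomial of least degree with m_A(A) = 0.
The characteristic polynomial factors as (x - 6)^3. The minimal polynomial is ∏(x - λ)^{k_λ} where k_λ is the size of the largest Jordan block at λ.

For λ = 6: rank(A - 6I) = 2, and the largest Jordan block has size 3 (the smallest k with rank((A - 6I)^k) = rank((A - 6I)^(k+1))).

So m_A(x) = (x - 6)^3.

m_A(x) = (x - 6)^3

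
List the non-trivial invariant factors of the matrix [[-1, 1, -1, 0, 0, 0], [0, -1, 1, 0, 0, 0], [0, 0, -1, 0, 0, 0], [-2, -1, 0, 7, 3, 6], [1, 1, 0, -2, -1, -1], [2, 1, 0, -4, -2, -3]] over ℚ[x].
The Jordan structure of A has elementary divisors (x + 1)^3, (x - 1)^3. Arranging the block sizes at each eigenvalue in decreasing order and taking row products gives the invariant factors.

Invariant factors (smallest first, each dividing the next): (x - 1)^3(x + 1)^3.

Check: the last factor (x - 1)^3(x + 1)^3 is the minimal polynomial, and the product (x - 1)^3(x + 1)^3 is the characteristic polynomial.

(x - 1)^3(x + 1)^3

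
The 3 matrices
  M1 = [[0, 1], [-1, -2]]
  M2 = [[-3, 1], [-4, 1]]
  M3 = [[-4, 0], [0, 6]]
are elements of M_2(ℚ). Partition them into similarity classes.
2 classes: {M1, M2}, {M3}

Characteristic polynomials: χ_{M1} = (x + 1)^2, χ_{M2} = (x + 1)^2, χ_{M3} = (x - 6)(x + 4).

{M1, M2}: invariant factors (x + 1)^2.

{M3}: invariant factors (x - 6)(x + 4).

Matrices are similar if and only if their invariant-factor lists agree; the partition into similarity classes is {M1, M2}, {M3}.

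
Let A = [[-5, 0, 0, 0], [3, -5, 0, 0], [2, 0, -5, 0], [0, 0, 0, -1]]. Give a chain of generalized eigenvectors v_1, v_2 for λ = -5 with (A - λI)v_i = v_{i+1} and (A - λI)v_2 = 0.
v_1 = [[1, 3, 2, 0]]^T, v_2 = [[0, 3, 2, 0]]^T

We seek v_1 ∈ ker((A + 5I)^2) \ ker(A + 5I), then set v_{i+1} = (A + 5I) v_i.

One such chain is v_1 = [[1, 3, 2, 0]]^T, v_2 = [[0, 3, 2, 0]]^T. Check: (A + 5I) v_2 = [[0, 0, 0, 0]]^T = 0.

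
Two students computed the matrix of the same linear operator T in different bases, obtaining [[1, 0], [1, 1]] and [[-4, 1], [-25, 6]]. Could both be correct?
Yes.

Two matrices over a field are similar if and only if they have the same invariant factors.

Both A and B have characteristic polynomial (x - 1)^2 and minimal polynomial (x - 1)^2. Computing further, both have invariant factors (x - 1)^2. Hence A and B are similar.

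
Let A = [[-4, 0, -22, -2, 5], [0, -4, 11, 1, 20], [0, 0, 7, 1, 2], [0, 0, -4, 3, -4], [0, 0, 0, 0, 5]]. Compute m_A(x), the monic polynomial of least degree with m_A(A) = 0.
The characteristic polynomial factors as (x - 5)^3(x + 4)^2. The minimal polynomial is ∏(x - λ)^{k_λ} where k_λ is the size of the largest Jordan block at λ.

For λ = -4: rank(A + 4I) = 3, and the largest Jordan block has size 1 (the smallest k with rank((A + 4I)^k) = rank((A + 4I)^(k+1))).
For λ = 5: rank(A - 5I) = 3, and the largest Jordan block has size 2 (the smallest k with rank((A - 5I)^k) = rank((A - 5I)^(k+1))).

So m_A(x) = (x - 5)^2(x + 4).

m_A(x) = (x - 5)^2(x + 4)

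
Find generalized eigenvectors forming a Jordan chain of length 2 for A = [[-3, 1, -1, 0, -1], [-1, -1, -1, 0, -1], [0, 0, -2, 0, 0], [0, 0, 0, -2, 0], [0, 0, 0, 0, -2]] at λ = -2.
v_1 = [[0, 1, 0, 0, 0]]^T, v_2 = [[1, 1, 0, 0, 0]]^T

We seek v_1 ∈ ker((A + 2I)^2) \ ker(A + 2I), then set v_{i+1} = (A + 2I) v_i.

One such chain is v_1 = [[0, 1, 0, 0, 0]]^T, v_2 = [[1, 1, 0, 0, 0]]^T. Check: (A + 2I) v_2 = [[0, 0, 0, 0, 0]]^T = 0.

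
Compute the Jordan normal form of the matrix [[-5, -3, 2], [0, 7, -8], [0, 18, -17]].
The characteristic polynomial is det(xI - A) = (x + 5)^3, so the eigenvalues are -5 (algebraic multiplicity 3).

For λ = -5: rank(A + 5I) = 1, rank((A + 5I)^2) = 0. The eigenspace has dimension 3 - 1 = 2, so there are 2 Jordan blocks; the rank sequence gives block sizes [2, 1].

Assembling the blocks gives the Jordan form J above.

J = [[-5, 1, 0], [0, -5, 0], [0, 0, -5]]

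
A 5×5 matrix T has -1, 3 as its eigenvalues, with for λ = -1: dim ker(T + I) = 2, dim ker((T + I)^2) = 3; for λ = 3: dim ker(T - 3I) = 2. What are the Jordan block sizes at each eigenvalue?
Jordan blocks: (-1, 2), (-1, 1), (3, 1), (3, 1)

λ = -1: successive nullity increments [2, 1] count blocks of size ≥ k; block sizes are [2, 1].
λ = 3: successive nullity increments [2] count blocks of size ≥ k; block sizes are [1, 1].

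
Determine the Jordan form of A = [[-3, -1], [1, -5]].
J = [[-4, 1], [0, -4]]

The characteristic polynomial is det(xI - A) = (x + 4)^2, so the eigenvalues are -4 (algebraic multiplicity 2).

For λ = -4: rank(A + 4I) = 1, rank((A + 4I)^2) = 0. The eigenspace has dimension 2 - 1 = 1, so there is 1 Jordan block; the rank sequence gives block sizes [2].

Assembling the blocks gives the Jordan form J above.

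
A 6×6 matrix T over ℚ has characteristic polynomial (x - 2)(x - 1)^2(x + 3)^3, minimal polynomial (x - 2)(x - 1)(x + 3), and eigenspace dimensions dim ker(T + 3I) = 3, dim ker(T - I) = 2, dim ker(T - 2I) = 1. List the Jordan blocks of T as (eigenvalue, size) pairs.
Jordan blocks: (-3, 1), (-3, 1), (-3, 1), (1, 1), (1, 1), (2, 1)

λ = -3: algebraic multiplicity 3 (exponent in χ_T), largest block size 1 (exponent in m_T), 3 blocks (geometric multiplicity). These force block sizes [1, 1, 1].
λ = 1: algebraic multiplicity 2 (exponent in χ_T), largest block size 1 (exponent in m_T), 2 blocks (geometric multiplicity). These force block sizes [1, 1].
λ = 2: algebraic multiplicity 1 (exponent in χ_T), largest block size 1 (exponent in m_T), 1 block (geometric multiplicity). This forces block sizes [1].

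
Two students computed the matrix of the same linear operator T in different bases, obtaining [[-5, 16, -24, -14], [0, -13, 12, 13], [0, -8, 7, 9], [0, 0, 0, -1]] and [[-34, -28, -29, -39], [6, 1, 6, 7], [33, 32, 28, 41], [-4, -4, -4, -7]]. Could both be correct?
No.

Both have characteristic polynomial (x + 1)^2(x + 5)^2, but the minimal polynomial of A is (x + 1)^2(x + 5) while the minimal polynomial of B is (x + 1)^2(x + 5)^2. The minimal polynomial is a similarity invariant, so A and B are not similar.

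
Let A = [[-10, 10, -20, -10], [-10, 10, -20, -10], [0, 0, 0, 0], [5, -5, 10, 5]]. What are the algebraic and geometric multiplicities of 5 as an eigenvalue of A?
algebraic multiplicity 1, geometric multiplicity 1

The characteristic polynomial is x^3(x - 5), so the factor x - 5 appears with exponent 1: the algebraic multiplicity is 1.

rank(A - 5I) = 3, so the eigenspace has dimension 4 - 3 = 1: the geometric multiplicity is 1.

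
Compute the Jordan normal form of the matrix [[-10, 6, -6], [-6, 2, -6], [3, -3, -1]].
The characteristic polynomial is det(xI - A) = (x + 1)(x + 4)^2, so the eigenvalues are -4 (algebraic multiplicity 2), -1 (algebraic multiplicity 1).

For λ = -4: rank(A + 4I) = 1. The eigenspace has dimension 3 - 1 = 2, so there are 2 Jordan blocks; the rank sequence gives block sizes [1, 1].

For λ = -1: algebraic multiplicity 1 gives one 1×1 block.

Assembling the blocks gives the Jordan form J above.

J = [[-4, 0, 0], [0, -4, 0], [0, 0, -1]]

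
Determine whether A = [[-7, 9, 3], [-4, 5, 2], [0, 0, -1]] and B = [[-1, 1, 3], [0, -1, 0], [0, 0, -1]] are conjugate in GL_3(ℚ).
Two matrices over a field are similar if and only if they have the same invariant factors.

Both A and B have characteristic polynomial (x + 1)^3 and minimal polynomial (x + 1)^2. Computing further, both have invariant factors x + 1, (x + 1)^2. Hence A and B are similar.

Yes.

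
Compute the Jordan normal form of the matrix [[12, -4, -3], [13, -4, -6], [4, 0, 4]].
The characteristic polynomial is det(xI - A) = (x - 4)^3, so the eigenvalues are 4 (algebraic multiplicity 3).

For λ = 4: rank(A - 4I) = 2, rank((A - 4I)^2) = 1, rank((A - 4I)^3) = 0. The eigenspace has dimension 3 - 2 = 1, so there is 1 Jordan block; the rank sequence gives block sizes [3].

Assembling the blocks gives the Jordan form J above.

J = [[4, 1, 0], [0, 4, 1], [0, 0, 4]]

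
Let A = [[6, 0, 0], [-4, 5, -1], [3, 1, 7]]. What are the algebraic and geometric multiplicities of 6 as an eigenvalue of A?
algebraic multiplicity 3, geometric multiplicity 1

The characteristic polynomial is (x - 6)^3, so the factor x - 6 appears with exponent 3: the algebraic multiplicity is 3.

rank(A - 6I) = 2, so the eigenspace has dimension 3 - 2 = 1: the geometric multiplicity is 1.

Since 1 < 3, A is not diagonalizable.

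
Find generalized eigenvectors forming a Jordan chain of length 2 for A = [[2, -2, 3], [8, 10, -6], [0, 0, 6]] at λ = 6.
v_1 = [[2, -9, -3]]^T, v_2 = [[1, -2, 0]]^T

We seek v_1 ∈ ker((A - 6I)^2) \ ker(A - 6I), then set v_{i+1} = (A - 6I) v_i.

One such chain is v_1 = [[2, -9, -3]]^T, v_2 = [[1, -2, 0]]^T. Check: (A - 6I) v_2 = [[0, 0, 0]]^T = 0.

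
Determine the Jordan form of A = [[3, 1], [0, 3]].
The characteristic polynomial is det(xI - A) = (x - 3)^2, so the eigenvalues are 3 (algebraic multiplicity 2).

For λ = 3: rank(A - 3I) = 1, rank((A - 3I)^2) = 0. The eigenspace has dimension 2 - 1 = 1, so there is 1 Jordan block; the rank sequence gives block sizes [2].

Assembling the blocks gives the Jordan form J above.

J = [[3, 1], [0, 3]]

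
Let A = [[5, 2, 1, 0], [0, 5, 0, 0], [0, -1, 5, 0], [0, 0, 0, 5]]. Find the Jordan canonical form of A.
J = [[5, 1, 0, 0], [0, 5, 1, 0], [0, 0, 5, 0], [0, 0, 0, 5]]

The characteristic polynomial is det(xI - A) = (x - 5)^4, so the eigenvalues are 5 (algebraic multiplicity 4).

For λ = 5: rank(A - 5I) = 2, rank((A - 5I)^2) = 1, rank((A - 5I)^3) = 0. The eigenspace has dimension 4 - 2 = 2, so there are 2 Jordan blocks; the rank sequence gives block sizes [3, 1].

Assembling the blocks gives the Jordan form J above.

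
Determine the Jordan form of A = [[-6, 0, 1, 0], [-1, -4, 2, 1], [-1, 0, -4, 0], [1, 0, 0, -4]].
The characteristic polynomial is det(xI - A) = (x + 4)^2(x + 5)^2, so the eigenvalues are -5 (algebraic multiplicity 2), -4 (algebraic multiplicity 2).

For λ = -5: rank(A + 5I) = 3, rank((A + 5I)^2) = 2. The eigenspace has dimension 4 - 3 = 1, so there is 1 Jordan block; the rank sequence gives block sizes [2].

For λ = -4: rank(A + 4I) = 3, rank((A + 4I)^2) = 2. The eigenspace has dimension 4 - 3 = 1, so there is 1 Jordan block; the rank sequence gives block sizes [2].

Assembling the blocks gives the Jordan form J above.

J = [[-5, 1, 0, 0], [0, -5, 0, 0], [0, 0, -4, 1], [0, 0, 0, -4]]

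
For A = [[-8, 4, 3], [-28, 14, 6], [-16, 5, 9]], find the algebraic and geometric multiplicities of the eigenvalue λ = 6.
The characteristic polynomial is (x - 6)^2(x - 3), so the factor x - 6 appears with exponent 2: the algebraic multiplicity is 2.

rank(A - 6I) = 2, so the eigenspace has dimension 3 - 2 = 1: the geometric multiplicity is 1.

Since 1 < 2, A is not diagonalizable.

algebraic multiplicity 2, geometric multiplicity 1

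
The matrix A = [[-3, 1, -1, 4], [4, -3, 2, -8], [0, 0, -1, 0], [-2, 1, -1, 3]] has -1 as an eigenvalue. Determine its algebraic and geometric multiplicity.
algebraic multiplicity 4, geometric multiplicity 3

The characteristic polynomial is (x + 1)^4, so the factor x + 1 appears with exponent 4: the algebraic multiplicity is 4.

rank(A + I) = 1, so the eigenspace has dimension 4 - 1 = 3: the geometric multiplicity is 3.

Since 3 < 4, A is not diagonalizable.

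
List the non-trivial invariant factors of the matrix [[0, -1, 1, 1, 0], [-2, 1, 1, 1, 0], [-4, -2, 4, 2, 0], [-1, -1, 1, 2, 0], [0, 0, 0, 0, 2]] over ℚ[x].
x - 2, x - 2, (x - 2)^2(x - 1)

The Jordan structure of A has elementary divisors (x - 1), (x - 2)^2, (x - 2), (x - 2). Arranging the block sizes at each eigenvalue in decreasing order and taking row products gives the invariant factors.

Invariant factors (smallest first, each dividing the next): x - 2, x - 2, (x - 2)^2(x - 1).

Check: the last factor (x - 2)^2(x - 1) is the minimal polynomial, and the product (x - 2)^4(x - 1) is the characteristic polynomial.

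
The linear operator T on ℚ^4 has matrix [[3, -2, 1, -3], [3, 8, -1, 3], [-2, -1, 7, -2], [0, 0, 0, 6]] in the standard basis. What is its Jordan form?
The characteristic polynomial is det(xI - A) = (x - 6)^4, so the eigenvalues are 6 (algebraic multiplicity 4).

For λ = 6: rank(A - 6I) = 2, rank((A - 6I)^2) = 1, rank((A - 6I)^3) = 0. The eigenspace has dimension 4 - 2 = 2, so there are 2 Jordan blocks; the rank sequence gives block sizes [3, 1].

Assembling the blocks gives the Jordan form J above.

J = [[6, 1, 0, 0], [0, 6, 1, 0], [0, 0, 6, 0], [0, 0, 0, 6]]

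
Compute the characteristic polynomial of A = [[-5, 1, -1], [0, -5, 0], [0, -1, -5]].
χ_A(x) = (x + 5)^3

xI - A = [[x + 5, -1, 1], [0, x + 5, 0], [0, 1, x + 5]].

Expanding det(xI - A) along the first row:
det(xI - A) = + (x + 5)·det([[x + 5, 0], [1, x + 5]]) - (-1)·det([[0, 0], [0, x + 5]]) + (1)·det([[0, x + 5], [0, 1]]).

Evaluating gives χ_A(x) = x^3 + 15x^2 + 75x + 125 = (x + 5)^3.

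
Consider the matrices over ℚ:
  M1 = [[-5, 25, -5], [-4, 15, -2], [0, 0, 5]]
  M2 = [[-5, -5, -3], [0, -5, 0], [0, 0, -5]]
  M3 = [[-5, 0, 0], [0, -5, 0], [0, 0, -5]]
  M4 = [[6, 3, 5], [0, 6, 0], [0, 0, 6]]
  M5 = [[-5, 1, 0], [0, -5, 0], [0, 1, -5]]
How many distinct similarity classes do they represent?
Characteristic polynomials: χ_{M1} = (x - 5)^3, χ_{M2} = (x + 5)^3, χ_{M3} = (x + 5)^3, χ_{M4} = (x - 6)^3, χ_{M5} = (x + 5)^3.

{M1}: invariant factors x - 5, (x - 5)^2.

{M2, M5}: invariant factors x + 5, (x + 5)^2.

{M3}: invariant factors x + 5, x + 5, x + 5.

{M4}: invariant factors x - 6, (x - 6)^2.

Matrices are similar if and only if their invariant-factor lists agree; the partition into similarity classes is {M1}, {M2, M5}, {M3}, {M4}.

4 classes: {M1}, {M2, M5}, {M3}, {M4}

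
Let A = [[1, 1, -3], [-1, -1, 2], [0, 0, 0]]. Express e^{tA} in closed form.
e^{tA} = [[t + 1, t, t*(-t - 6)/2], [-t, 1 - t, t*(t + 4)/2], [0, 0, 1]]

A has Jordan form J = [[0, 1, 0], [0, 0, 1], [0, 0, 0]] with A = PJP^{-1}, so e^{tA} = P e^{tJ} P^{-1}.

For a Jordan block J_k(λ), e^{tJ_k(λ)} = e^{λt} · (I + tN + t^2 N^2/2! + ... + t^{k-1} N^{k-1}/(k-1)!) where N is the nilpotent superdiagonal part.

Assembling the blocks and conjugating back gives the entries of e^{tA} as shown above.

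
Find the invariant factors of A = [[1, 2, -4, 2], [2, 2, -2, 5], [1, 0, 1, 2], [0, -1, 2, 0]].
The Jordan structure of A has elementary divisors (x - 1)^2, (x - 1)^2. Arranging the block sizes at each eigenvalue in decreasing order and taking row products gives the invariant factors.

Invariant factors (smallest first, each dividing the next): (x - 1)^2, (x - 1)^2.

Check: the last factor (x - 1)^2 is the minimal polynomial, and the product (x - 1)^4 is the characteristic polynomial.

(x - 1)^2, (x - 1)^2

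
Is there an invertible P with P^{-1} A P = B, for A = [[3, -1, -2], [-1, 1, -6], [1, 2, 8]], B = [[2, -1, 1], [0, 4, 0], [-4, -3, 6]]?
Yes.

Two matrices over a field are similar if and only if they have the same invariant factors.

Both A and B have characteristic polynomial (x - 4)^3 and minimal polynomial (x - 4)^3. Computing further, both have invariant factors (x - 4)^3. Hence A and B are similar.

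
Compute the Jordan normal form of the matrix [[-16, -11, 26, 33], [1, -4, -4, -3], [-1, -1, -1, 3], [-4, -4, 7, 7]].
J = [[-5, 0, 0, 0], [0, -5, 0, 0], [0, 0, -2, 1], [0, 0, 0, -2]]

The characteristic polynomial is det(xI - A) = (x + 2)^2(x + 5)^2, so the eigenvalues are -5 (algebraic multiplicity 2), -2 (algebraic multiplicity 2).

For λ = -5: rank(A + 5I) = 2. The eigenspace has dimension 4 - 2 = 2, so there are 2 Jordan blocks; the rank sequence gives block sizes [1, 1].

For λ = -2: rank(A + 2I) = 3, rank((A + 2I)^2) = 2. The eigenspace has dimension 4 - 3 = 1, so there is 1 Jordan block; the rank sequence gives block sizes [2].

Assembling the blocks gives the Jordan form J above.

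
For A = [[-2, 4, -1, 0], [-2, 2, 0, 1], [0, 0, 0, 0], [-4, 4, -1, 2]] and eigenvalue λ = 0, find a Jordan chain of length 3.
v_1 = [[0, 0, 1, 0]]^T, v_2 = [[-1, 0, 0, -1]]^T, v_3 = [[2, 1, 0, 2]]^T

We seek v_1 ∈ ker(A^3) \ ker(A^2), then set v_{i+1} = A v_i.

One such chain is v_1 = [[0, 0, 1, 0]]^T, v_2 = [[-1, 0, 0, -1]]^T, v_3 = [[2, 1, 0, 2]]^T. Check: A v_3 = [[0, 0, 0, 0]]^T = 0.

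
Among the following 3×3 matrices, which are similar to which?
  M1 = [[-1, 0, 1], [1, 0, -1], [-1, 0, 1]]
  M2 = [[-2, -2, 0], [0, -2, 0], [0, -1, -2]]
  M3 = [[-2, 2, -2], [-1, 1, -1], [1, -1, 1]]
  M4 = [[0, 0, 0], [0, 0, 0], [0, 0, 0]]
Characteristic polynomials: χ_{M1} = x^3, χ_{M2} = (x + 2)^3, χ_{M3} = x^3, χ_{M4} = x^3.

{M1, M3}: invariant factors x, x^2.

{M2}: invariant factors x + 2, (x + 2)^2.

{M4}: invariant factors x, x, x.

Matrices are similar if and only if their invariant-factor lists agree; the partition into similarity classes is {M1, M3}, {M2}, {M4}.

3 classes: {M1, M3}, {M2}, {M4}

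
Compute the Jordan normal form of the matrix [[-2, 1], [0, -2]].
J = [[-2, 1], [0, -2]]

The characteristic polynomial is det(xI - A) = (x + 2)^2, so the eigenvalues are -2 (algebraic multiplicity 2).

For λ = -2: rank(A + 2I) = 1, rank((A + 2I)^2) = 0. The eigenspace has dimension 2 - 1 = 1, so there is 1 Jordan block; the rank sequence gives block sizes [2].

Assembling the blocks gives the Jordan form J above.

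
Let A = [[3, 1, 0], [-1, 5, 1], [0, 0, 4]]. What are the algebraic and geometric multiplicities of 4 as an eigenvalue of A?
algebraic multiplicity 3, geometric multiplicity 1

The characteristic polynomial is (x - 4)^3, so the factor x - 4 appears with exponent 3: the algebraic multiplicity is 3.

rank(A - 4I) = 2, so the eigenspace has dimension 3 - 2 = 1: the geometric multiplicity is 1.

Since 1 < 3, A is not diagonalizable.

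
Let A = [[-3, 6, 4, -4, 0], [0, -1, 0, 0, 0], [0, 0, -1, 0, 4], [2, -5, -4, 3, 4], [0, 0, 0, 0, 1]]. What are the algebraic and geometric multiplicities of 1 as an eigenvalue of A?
The characteristic polynomial is (x - 1)^2(x + 1)^3, so the factor x - 1 appears with exponent 2: the algebraic multiplicity is 2.

rank(A - I) = 3, so the eigenspace has dimension 5 - 3 = 2: the geometric multiplicity is 2.

algebraic multiplicity 2, geometric multiplicity 2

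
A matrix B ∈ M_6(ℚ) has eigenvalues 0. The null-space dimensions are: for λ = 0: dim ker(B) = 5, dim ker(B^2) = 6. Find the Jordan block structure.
Jordan blocks: (0, 2), (0, 1), (0, 1), (0, 1), (0, 1)

λ = 0: successive nullity increments [5, 1] count blocks of size ≥ k; block sizes are [2, 1, 1, 1, 1].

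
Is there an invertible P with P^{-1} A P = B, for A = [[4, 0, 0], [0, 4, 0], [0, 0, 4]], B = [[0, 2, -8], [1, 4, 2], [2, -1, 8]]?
Both have characteristic polynomial (x - 4)^3, but the minimal polynomial of A is x - 4 while the minimal polynomial of B is (x - 4)^3. The minimal polynomial is a similarity invariant, so A and B are not similar.

No.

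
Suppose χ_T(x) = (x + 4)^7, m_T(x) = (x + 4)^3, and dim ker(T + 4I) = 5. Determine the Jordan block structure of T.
Jordan blocks: (-4, 3), (-4, 1), (-4, 1), (-4, 1), (-4, 1)

λ = -4: algebraic multiplicity 7 (exponent in χ_T), largest block size 3 (exponent in m_T), 5 blocks (geometric multiplicity). These force block sizes [3, 1, 1, 1, 1].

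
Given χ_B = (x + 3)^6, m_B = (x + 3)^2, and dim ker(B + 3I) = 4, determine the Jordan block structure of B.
λ = -3: algebraic multiplicity 6 (exponent in χ_B), largest block size 2 (exponent in m_B), 4 blocks (geometric multiplicity). These force block sizes [2, 2, 1, 1].

Jordan blocks: (-3, 2), (-3, 2), (-3, 1), (-3, 1)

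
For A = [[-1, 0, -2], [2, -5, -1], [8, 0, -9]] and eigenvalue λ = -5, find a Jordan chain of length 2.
We seek v_1 ∈ ker((A + 5I)^2) \ ker(A + 5I), then set v_{i+1} = (A + 5I) v_i.

One such chain is v_1 = [[1, 1, 1]]^T, v_2 = [[2, 1, 4]]^T. Check: (A + 5I) v_2 = [[0, 0, 0]]^T = 0.

v_1 = [[1, 1, 1]]^T, v_2 = [[2, 1, 4]]^T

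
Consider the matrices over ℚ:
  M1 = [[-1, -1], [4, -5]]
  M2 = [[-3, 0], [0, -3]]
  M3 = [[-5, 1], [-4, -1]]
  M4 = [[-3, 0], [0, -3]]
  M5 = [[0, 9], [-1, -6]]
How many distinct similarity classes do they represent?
2 classes: {M1, M3, M5}, {M2, M4}

Characteristic polynomials: χ_{M1} = (x + 3)^2, χ_{M2} = (x + 3)^2, χ_{M3} = (x + 3)^2, χ_{M4} = (x + 3)^2, χ_{M5} = (x + 3)^2.

{M1, M3, M5}: invariant factors (x + 3)^2.

{M2, M4}: invariant factors x + 3, x + 3.

Matrices are similar if and only if their invariant-factor lists agree; the partition into similarity classes is {M1, M3, M5}, {M2, M4}.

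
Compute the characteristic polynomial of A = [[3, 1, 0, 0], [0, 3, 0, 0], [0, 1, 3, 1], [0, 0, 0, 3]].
χ_A(x) = (x - 3)^4

xI - A = [[x - 3, -1, 0, 0], [0, x - 3, 0, 0], [0, -1, x - 3, -1], [0, 0, 0, x - 3]].

Expanding det(xI - A) along the first row:
det(xI - A) = + (x - 3)·det([[x - 3, 0, 0], [-1, x - 3, -1], [0, 0, x - 3]]) - (-1)·det([[0, 0, 0], [0, x - 3, -1], [0, 0, x - 3]]) + (0)·det([[0, x - 3, 0], [0, -1, -1], [0, 0, x - 3]]) - (0)·det([[0, x - 3, 0], [0, -1, x - 3], [0, 0, 0]]).

Evaluating gives χ_A(x) = x^4 - 12x^3 + 54x^2 - 108x + 81 = (x - 3)^4.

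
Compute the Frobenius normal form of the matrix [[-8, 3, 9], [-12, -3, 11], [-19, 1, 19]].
The invariant factors of A (the non-unit diagonal entries of the Smith normal form of xI - A over ℚ[x]) are (x - 5)(x - 4)(x + 1), each dividing the next. The characteristic polynomial is their product, (x - 5)(x - 4)(x + 1).

The rational canonical form is the block-diagonal matrix of companion matrices C(f_i):
R = [[0, 0, -20], [1, 0, -11], [0, 1, 8]].

R = [[0, 0, -20], [1, 0, -11], [0, 1, 8]]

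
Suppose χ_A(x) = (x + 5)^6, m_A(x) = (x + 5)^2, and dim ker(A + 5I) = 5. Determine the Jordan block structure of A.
Jordan blocks: (-5, 2), (-5, 1), (-5, 1), (-5, 1), (-5, 1)

λ = -5: algebraic multiplicity 6 (exponent in χ_A), largest block size 2 (exponent in m_A), 5 blocks (geometric multiplicity). These force block sizes [2, 1, 1, 1, 1].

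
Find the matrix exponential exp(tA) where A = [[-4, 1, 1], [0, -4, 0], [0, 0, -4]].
e^{tA} = [[e^{-4*t}, t*e^{-4*t}, t*e^{-4*t}], [0, e^{-4*t}, 0], [0, 0, e^{-4*t}]]

A has Jordan form J = [[-4, 1, 0], [0, -4, 0], [0, 0, -4]] with A = PJP^{-1}, so e^{tA} = P e^{tJ} P^{-1}.

For a Jordan block J_k(λ), e^{tJ_k(λ)} = e^{λt} · (I + tN + t^2 N^2/2! + ... + t^{k-1} N^{k-1}/(k-1)!) where N is the nilpotent superdiagonal part.

Assembling the blocks and conjugating back gives the entries of e^{tA} as shown above.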